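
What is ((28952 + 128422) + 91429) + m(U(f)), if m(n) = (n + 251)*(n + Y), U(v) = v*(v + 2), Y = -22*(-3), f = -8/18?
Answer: 1739651233/6561 ≈ 2.6515e+5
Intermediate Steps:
f = -4/9 (f = -8*1/18 = -4/9 ≈ -0.44444)
Y = 66
U(v) = v*(2 + v)
m(n) = (66 + n)*(251 + n) (m(n) = (n + 251)*(n + 66) = (251 + n)*(66 + n) = (66 + n)*(251 + n))
((28952 + 128422) + 91429) + m(U(f)) = ((28952 + 128422) + 91429) + (16566 + (-4*(2 - 4/9)/9)² + 317*(-4*(2 - 4/9)/9)) = (157374 + 91429) + (16566 + (-4/9*14/9)² + 317*(-4/9*14/9)) = 248803 + (16566 + (-56/81)² + 317*(-56/81)) = 248803 + (16566 + 3136/6561 - 17752/81) = 248803 + 107254750/6561 = 1739651233/6561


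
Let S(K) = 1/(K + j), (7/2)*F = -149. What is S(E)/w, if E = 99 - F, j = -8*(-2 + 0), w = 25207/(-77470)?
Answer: -77470/3971903 ≈ -0.019505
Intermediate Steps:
F = -298/7 (F = (2/7)*(-149) = -298/7 ≈ -42.571)
w = -25207/77470 (w = 25207*(-1/77470) = -25207/77470 ≈ -0.32538)
j = 16 (j = -8*(-2) = 16)
E = 991/7 (E = 99 - 1*(-298/7) = 99 + 298/7 = 991/7 ≈ 141.57)
S(K) = 1/(16 + K) (S(K) = 1/(K + 16) = 1/(16 + K))
S(E)/w = 1/((16 + 991/7)*(-25207/77470)) = -77470/25207/(1103/7) = (7/1103)*(-77470/25207) = -77470/3971903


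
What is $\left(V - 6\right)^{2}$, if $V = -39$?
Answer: $2025$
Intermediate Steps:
$\left(V - 6\right)^{2} = \left(-39 - 6\right)^{2} = \left(-45\right)^{2} = 2025$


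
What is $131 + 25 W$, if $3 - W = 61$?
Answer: $-1319$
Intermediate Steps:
$W = -58$ ($W = 3 - 61 = -58$)
$131 + 25 W = 131 + 25 \left(-58\right) = 131 - 1450 = -1319$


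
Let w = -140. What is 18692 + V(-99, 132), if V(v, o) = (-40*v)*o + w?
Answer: 541272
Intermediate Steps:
V(v, o) = -140 - 40*o*v (V(v, o) = (-40*v)*o - 140 = -40*o*v - 140 = -140 - 40*o*v)
18692 + V(-99, 132) = 18692 + (-140 - 40*132*(-99)) = 18692 + (-140 + 522720) = 18692 + 522580 = 541272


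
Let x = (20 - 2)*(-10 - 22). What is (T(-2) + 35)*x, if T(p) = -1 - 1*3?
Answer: -17856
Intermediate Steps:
x = -576 (x = 18*(-32) = -576)
T(p) = -4 (T(p) = -1 - 3 = -4)
(T(-2) + 35)*x = (-4 + 35)*(-576) = 31*(-576) = -17856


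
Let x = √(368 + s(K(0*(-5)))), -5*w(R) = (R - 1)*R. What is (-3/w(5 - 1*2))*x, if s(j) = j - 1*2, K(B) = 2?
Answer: 10*√23 ≈ 47.958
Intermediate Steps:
w(R) = -R*(-1 + R)/5 (w(R) = -(R - 1)*R/5 = -(-1 + R)*R/5 = -R*(-1 + R)/5)
s(j) = -2 + j (s(j) = j - 2 = -2 + j)
x = 4*√23 (x = √(368 + (-2 + 2)) = √(368 + 0) = √368 = 4*√23 ≈ 19.183)
(-3/w(5 - 1*2))*x = (-3/((5 - 1*2)*(1 - (5 - 1*2))/5))*(4*√23) = (-3/((5 - 2)*(1 - (5 - 2))/5))*(4*√23) = (-3/((⅕)*3*(1 - 1*3)))*(4*√23) = (-3/((⅕)*3*(1 - 3)))*(4*√23) = (-3/((⅕)*3*(-2)))*(4*√23) = (-3/(-6/5))*(4*√23) = (-⅚*(-3))*(4*√23) = 5*(4*√23)/2 = 10*√23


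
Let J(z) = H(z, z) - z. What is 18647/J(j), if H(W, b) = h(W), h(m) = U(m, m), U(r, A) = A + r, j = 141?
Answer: 18647/141 ≈ 132.25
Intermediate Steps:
h(m) = 2*m (h(m) = m + m = 2*m)
H(W, b) = 2*W
J(z) = z (J(z) = 2*z - z = z)
18647/J(j) = 18647/141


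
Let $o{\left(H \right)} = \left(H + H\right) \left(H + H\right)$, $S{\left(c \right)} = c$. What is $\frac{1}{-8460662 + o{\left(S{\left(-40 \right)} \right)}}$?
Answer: $- \frac{1}{8454262} \approx -1.1828 \cdot 10^{-7}$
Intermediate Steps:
$o{\left(H \right)} = 4 H^{2}$ ($o{\left(H \right)} = 2 H 2 H = 4 H^{2}$)
$\frac{1}{-8460662 + o{\left(S{\left(-40 \right)} \right)}} = \frac{1}{-8460662 + 4 \left(-40\right)^{2}} = \frac{1}{-8460662 + 4 \cdot 1600} = \frac{1}{-8460662 + 6400} = \frac{1}{-8454262} = - \frac{1}{8454262}$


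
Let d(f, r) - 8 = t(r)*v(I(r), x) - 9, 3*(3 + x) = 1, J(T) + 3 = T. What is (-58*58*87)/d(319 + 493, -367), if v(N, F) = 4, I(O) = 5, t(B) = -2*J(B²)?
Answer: 97556/359163 ≈ 0.27162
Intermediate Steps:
J(T) = -3 + T
x = -8/3 (x = -3 + (⅓)*1 = -3 + ⅓ = -8/3 ≈ -2.6667)
t(B) = 6 - 2*B² (t(B) = -2*(-3 + B²) = 6 - 2*B²)
d(f, r) = 23 - 8*r² (d(f, r) = 8 + ((6 - 2*r²)*4 - 9) = 8 + ((24 - 8*r²) - 9) = 8 + (15 - 8*r²) = 23 - 8*r²)
(-58*58*87)/d(319 + 493, -367) = (-58*58*87)/(23 - 8*(-367)²) = (-3364*87)/(23 - 8*134689) = -292668/(23 - 1077512) = -292668/(-1077489) = -292668*(-1/1077489) = 97556/359163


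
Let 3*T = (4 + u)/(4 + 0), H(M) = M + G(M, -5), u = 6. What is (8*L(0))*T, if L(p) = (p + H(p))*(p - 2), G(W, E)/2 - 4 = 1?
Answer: -400/3 ≈ -133.33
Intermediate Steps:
G(W, E) = 10 (G(W, E) = 8 + 2*1 = 8 + 2 = 10)
H(M) = 10 + M (H(M) = M + 10 = 10 + M)
L(p) = (-2 + p)*(10 + 2*p) (L(p) = (p + (10 + p))*(p - 2) = (10 + 2*p)*(-2 + p) = (-2 + p)*(10 + 2*p))
T = ⅚ (T = ((4 + 6)/(4 + 0))/3 = (10/4)/3 = (10*(¼))/3 = (⅓)*(5/2) = ⅚ ≈ 0.83333)
(8*L(0))*T = (8*(-20 + 2*0² + 6*0))*(⅚) = (8*(-20 + 2*0 + 0))*(⅚) = (8*(-20 + 0 + 0))*(⅚) = (8*(-20))*(⅚) = -160*⅚ = -400/3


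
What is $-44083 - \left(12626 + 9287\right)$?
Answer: $-65996$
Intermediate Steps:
$-44083 - \left(12626 + 9287\right) = -44083 - 21913 = -65996$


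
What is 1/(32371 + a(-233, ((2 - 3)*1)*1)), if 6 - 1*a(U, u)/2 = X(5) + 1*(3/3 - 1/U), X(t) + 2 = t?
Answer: 233/7543373 ≈ 3.0888e-5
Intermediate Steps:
X(t) = -2 + t
a(U, u) = 4 + 2/U (a(U, u) = 12 - 2*((-2 + 5) + 1*(3/3 - 1/U)) = 12 - 2*(3 + 1*(3*(⅓) - 1/U)) = 12 - 2*(3 + 1*(1 - 1/U)) = 12 - 2*(3 + (1 - 1/U)) = 12 - 2*(4 - 1/U) = 12 + (-8 + 2/U) = 4 + 2/U)
1/(32371 + a(-233, ((2 - 3)*1)*1)) = 1/(32371 + (4 + 2/(-233))) = 1/(32371 + (4 + 2*(-1/233))) = 1/(32371 + (4 - 2/233)) = 1/(32371 + 930/233) = 1/(7543373/233) = 233/7543373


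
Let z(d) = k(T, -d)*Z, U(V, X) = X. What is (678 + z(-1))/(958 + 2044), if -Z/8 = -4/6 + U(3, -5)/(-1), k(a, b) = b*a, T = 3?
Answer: 287/1501 ≈ 0.19121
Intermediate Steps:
k(a, b) = a*b
Z = -104/3 (Z = -8*(-4/6 - 5/(-1)) = -8*(-4*1/6 - 5*(-1)) = -8*(-2/3 + 5) = -8*13/3 = -104/3 ≈ -34.667)
z(d) = 104*d (z(d) = (3*(-d))*(-104/3) = -3*d*(-104/3) = 104*d)
(678 + z(-1))/(958 + 2044) = (678 + 104*(-1))/(958 + 2044) = (678 - 104)/3002 = 574*(1/3002) = 287/1501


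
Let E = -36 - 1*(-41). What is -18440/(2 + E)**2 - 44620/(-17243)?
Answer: -315774540/844907 ≈ -373.74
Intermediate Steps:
E = 5 (E = -36 + 41 = 5)
-18440/(2 + E)**2 - 44620/(-17243) = -18440/(2 + 5)**2 - 44620/(-17243) = -18440/(7**2) - 44620*(-1/17243) = -18440/49 + 44620/17243 = -315774540/844907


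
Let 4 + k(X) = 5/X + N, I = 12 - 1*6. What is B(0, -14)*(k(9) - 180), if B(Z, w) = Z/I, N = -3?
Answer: 0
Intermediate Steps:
I = 6 (I = 12 - 6 = 6)
k(X) = -7 + 5/X (k(X) = -4 + (5/X - 3) = -4 + (-3 + 5/X) = -7 + 5/X)
B(Z, w) = Z/6
B(0, -14)*(k(9) - 180) = ((1/6)*0)*((-7 + 5/9) - 180) = 0*((-7 + 5*(1/9)) - 180) = 0*((-7 + 5/9) - 180) = 0*(-58/9 - 180) = 0*(-1678/9) = 0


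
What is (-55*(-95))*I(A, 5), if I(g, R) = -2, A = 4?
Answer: -10450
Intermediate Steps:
(-55*(-95))*I(A, 5) = -55*(-95)*(-2) = 5225*(-2) = -10450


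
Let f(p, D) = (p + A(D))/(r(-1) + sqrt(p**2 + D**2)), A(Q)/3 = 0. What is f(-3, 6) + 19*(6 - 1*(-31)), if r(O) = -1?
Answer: 30929/44 - 9*sqrt(5)/44 ≈ 702.47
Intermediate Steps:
A(Q) = 0 (A(Q) = 3*0 = 0)
f(p, D) = p/(-1 + sqrt(D**2 + p**2)) (f(p, D) = (p + 0)/(-1 + sqrt(p**2 + D**2)) = p/(-1 + sqrt(D**2 + p**2)))
f(-3, 6) + 19*(6 - 1*(-31)) = -3/(-1 + sqrt(6**2 + (-3)**2)) + 19*(6 - 1*(-31)) = -3/(-1 + sqrt(36 + 9)) + 19*(6 + 31) = -3/(-1 + sqrt(45)) + 19*37 = -3/(-1 + 3*sqrt(5)) + 703 = 703 - 3/(-1 + 3*sqrt(5))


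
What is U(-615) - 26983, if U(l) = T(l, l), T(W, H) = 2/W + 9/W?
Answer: -16594556/615 ≈ -26983.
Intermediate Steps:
T(W, H) = 11/W
U(l) = 11/l
U(-615) - 26983 = 11/(-615) - 26983 = 11*(-1/615) - 26983 = -11/615 - 26983 = -16594556/615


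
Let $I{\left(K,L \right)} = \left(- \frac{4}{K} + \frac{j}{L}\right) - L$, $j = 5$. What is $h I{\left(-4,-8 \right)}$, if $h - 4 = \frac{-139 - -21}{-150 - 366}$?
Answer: $\frac{73097}{2064} \approx 35.415$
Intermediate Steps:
$I{\left(K,L \right)} = - L - \frac{4}{K} + \frac{5}{L}$ ($I{\left(K,L \right)} = \left(- \frac{4}{K} + \frac{5}{L}\right) - L = - L - \frac{4}{K} + \frac{5}{L}$)
$h = \frac{1091}{258}$ ($h = 4 + \frac{-139 - -21}{-150 - 366} = 4 + \frac{-139 + 21}{-516} = 4 - - \frac{59}{258} = 4 + \frac{59}{258} = \frac{1091}{258} \approx 4.2287$)
$h I{\left(-4,-8 \right)} = \frac{1091 \left(\left(-1\right) \left(-8\right) - \frac{4}{-4} + \frac{5}{-8}\right)}{258} = \frac{1091 \left(8 - -1 + 5 \left(- \frac{1}{8}\right)\right)}{258} = \frac{1091 \left(8 + 1 - \frac{5}{8}\right)}{258} = \frac{1091}{258} \cdot \frac{67}{8} = \frac{73097}{2064}$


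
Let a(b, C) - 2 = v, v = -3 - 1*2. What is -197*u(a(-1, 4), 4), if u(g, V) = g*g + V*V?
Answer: -4925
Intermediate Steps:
v = -5 (v = -3 - 2 = -5)
a(b, C) = -3 (a(b, C) = 2 - 5 = -3)
u(g, V) = V**2 + g**2 (u(g, V) = g**2 + V**2 = V**2 + g**2)
-197*u(a(-1, 4), 4) = -197*(4**2 + (-3)**2) = -197*(16 + 9) = -197*25 = -4925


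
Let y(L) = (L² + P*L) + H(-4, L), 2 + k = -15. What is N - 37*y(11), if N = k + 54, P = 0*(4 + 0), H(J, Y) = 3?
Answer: -4551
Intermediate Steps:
k = -17 (k = -2 - 15 = -17)
P = 0 (P = 0*4 = 0)
y(L) = 3 + L² (y(L) = (L² + 0*L) + 3 = (L² + 0) + 3 = L² + 3 = 3 + L²)
N = 37 (N = -17 + 54 = 37)
N - 37*y(11) = 37 - 37*(3 + 11²) = 37 - 37*(3 + 121) = 37 - 37*124 = 37 - 4588 = -4551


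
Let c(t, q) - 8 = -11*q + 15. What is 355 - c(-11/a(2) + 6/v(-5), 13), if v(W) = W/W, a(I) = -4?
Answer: 475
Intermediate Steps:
v(W) = 1
c(t, q) = 23 - 11*q (c(t, q) = 8 + (-11*q + 15) = 8 + (15 - 11*q) = 23 - 11*q)
355 - c(-11/a(2) + 6/v(-5), 13) = 355 - (23 - 11*13) = 355 - (23 - 143) = 355 - 1*(-120) = 355 + 120 = 475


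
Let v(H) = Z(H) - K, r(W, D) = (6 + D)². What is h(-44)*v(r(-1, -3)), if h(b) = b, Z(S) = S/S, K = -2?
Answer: -132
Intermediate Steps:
Z(S) = 1
v(H) = 3 (v(H) = 1 - 1*(-2) = 1 + 2 = 3)
h(-44)*v(r(-1, -3)) = -44*3 = -132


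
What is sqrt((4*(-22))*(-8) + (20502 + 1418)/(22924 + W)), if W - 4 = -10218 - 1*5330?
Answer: 2*sqrt(2673938)/123 ≈ 26.589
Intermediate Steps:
W = -15544 (W = 4 + (-10218 - 1*5330) = 4 + (-10218 - 5330) = 4 - 15548 = -15544)
sqrt((4*(-22))*(-8) + (20502 + 1418)/(22924 + W)) = sqrt((4*(-22))*(-8) + (20502 + 1418)/(22924 - 15544)) = sqrt(-88*(-8) + 21920/7380) = sqrt(704 + 21920*(1/7380)) = sqrt(704 + 1096/369) = sqrt(260872/369) = 2*sqrt(2673938)/123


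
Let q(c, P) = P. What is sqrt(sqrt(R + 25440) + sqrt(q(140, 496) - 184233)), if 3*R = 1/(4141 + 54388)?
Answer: sqrt(175587*sqrt(784335414010947) + 30830794569*I*sqrt(183737))/175587 ≈ 17.562 + 12.204*I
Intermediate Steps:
R = 1/175587 (R = 1/(3*(4141 + 54388)) = (1/3)/58529 = (1/3)*(1/58529) = 1/175587 ≈ 5.6952e-6)
sqrt(sqrt(R + 25440) + sqrt(q(140, 496) - 184233)) = sqrt(sqrt(1/175587 + 25440) + sqrt(496 - 184233)) = sqrt(sqrt(4466933281/175587) + sqrt(-183737)) = sqrt(sqrt(784335414010947)/175587 + I*sqrt(183737))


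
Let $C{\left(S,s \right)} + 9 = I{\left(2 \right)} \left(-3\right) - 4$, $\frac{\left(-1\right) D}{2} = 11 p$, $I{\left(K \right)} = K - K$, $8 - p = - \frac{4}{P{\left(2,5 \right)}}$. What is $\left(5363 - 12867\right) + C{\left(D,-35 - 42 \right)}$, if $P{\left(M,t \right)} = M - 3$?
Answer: $-7517$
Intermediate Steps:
$P{\left(M,t \right)} = -3 + M$
$p = 4$ ($p = 8 - - \frac{4}{-3 + 2} = 8 - - \frac{4}{-1} = 8 - \left(-4\right) \left(-1\right) = 8 - 4 = 4$)
$I{\left(K \right)} = 0$
$D = -88$ ($D = - 2 \cdot 11 \cdot 4 = \left(-2\right) 44 = -88$)
$C{\left(S,s \right)} = -13$ ($C{\left(S,s \right)} = -9 + \left(0 \left(-3\right) - 4\right) = -9 + \left(0 - 4\right) = -9 - 4 = -13$)
$\left(5363 - 12867\right) + C{\left(D,-35 - 42 \right)} = \left(5363 - 12867\right) - 13 = -7504 - 13 = -7517$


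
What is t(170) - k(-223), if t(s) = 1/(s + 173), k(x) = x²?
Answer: -17057046/343 ≈ -49729.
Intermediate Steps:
t(s) = 1/(173 + s)
t(170) - k(-223) = 1/(173 + 170) - 1*(-223)² = 1/343 - 1*49729 = 1/343 - 49729 = -17057046/343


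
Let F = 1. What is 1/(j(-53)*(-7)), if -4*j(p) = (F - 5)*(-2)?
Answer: 1/14 ≈ 0.071429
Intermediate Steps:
j(p) = -2 (j(p) = -(1 - 5)*(-2)/4 = -(-1)*(-2) = -¼*8 = -2)
1/(j(-53)*(-7)) = 1/(-2*(-7)) = 1/14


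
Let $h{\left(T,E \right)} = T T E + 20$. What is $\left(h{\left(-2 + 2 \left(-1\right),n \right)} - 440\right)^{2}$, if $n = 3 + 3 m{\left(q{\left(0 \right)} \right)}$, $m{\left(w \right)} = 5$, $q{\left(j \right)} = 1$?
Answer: $17424$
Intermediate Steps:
$n = 18$ ($n = 3 + 3 \cdot 5 = 3 + 15 = 18$)
$h{\left(T,E \right)} = 20 + E T^{2}$ ($h{\left(T,E \right)} = T^{2} E + 20 = E T^{2} + 20 = 20 + E T^{2}$)
$\left(h{\left(-2 + 2 \left(-1\right),n \right)} - 440\right)^{2} = \left(\left(20 + 18 \left(-2 + 2 \left(-1\right)\right)^{2}\right) - 440\right)^{2} = \left(\left(20 + 18 \left(-2 - 2\right)^{2}\right) - 440\right)^{2} = \left(\left(20 + 18 \left(-4\right)^{2}\right) - 440\right)^{2} = \left(\left(20 + 18 \cdot 16\right) - 440\right)^{2} = \left(\left(20 + 288\right) - 440\right)^{2} = \left(308 - 440\right)^{2} = \left(-132\right)^{2} = 17424$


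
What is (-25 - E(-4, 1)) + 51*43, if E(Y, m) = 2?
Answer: 2166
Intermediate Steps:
(-25 - E(-4, 1)) + 51*43 = (-25 - 1*2) + 51*43 = (-25 - 2) + 2193 = -27 + 2193 = 2166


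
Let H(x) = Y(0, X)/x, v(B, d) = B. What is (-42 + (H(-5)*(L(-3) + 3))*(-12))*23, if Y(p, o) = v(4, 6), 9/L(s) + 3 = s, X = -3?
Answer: -3174/5 ≈ -634.80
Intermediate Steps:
L(s) = 9/(-3 + s)
Y(p, o) = 4
H(x) = 4/x
(-42 + (H(-5)*(L(-3) + 3))*(-12))*23 = (-42 + ((4/(-5))*(9/(-3 - 3) + 3))*(-12))*23 = (-42 + ((4*(-⅕))*(9/(-6) + 3))*(-12))*23 = (-42 - 4*(9*(-⅙) + 3)/5*(-12))*23 = (-42 - 4*(-3/2 + 3)/5*(-12))*23 = (-42 - ⅘*3/2*(-12))*23 = (-42 - 6/5*(-12))*23 = (-42 + 72/5)*23 = -138/5*23 = -3174/5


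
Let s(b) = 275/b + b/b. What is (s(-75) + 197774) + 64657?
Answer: 787285/3 ≈ 2.6243e+5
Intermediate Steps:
s(b) = 1 + 275/b (s(b) = 275/b + 1 = 1 + 275/b)
(s(-75) + 197774) + 64657 = ((275 - 75)/(-75) + 197774) + 64657 = (-1/75*200 + 197774) + 64657 = (-8/3 + 197774) + 64657 = 593314/3 + 64657 = 787285/3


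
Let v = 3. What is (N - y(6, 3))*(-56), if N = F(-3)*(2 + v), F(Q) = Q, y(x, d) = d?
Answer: 1008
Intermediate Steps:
N = -15 (N = -3*(2 + 3) = -3*5 = -15)
(N - y(6, 3))*(-56) = (-15 - 1*3)*(-56) = (-15 - 3)*(-56) = -18*(-56) = 1008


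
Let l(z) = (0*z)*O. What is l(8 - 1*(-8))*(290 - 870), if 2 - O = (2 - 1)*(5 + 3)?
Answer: 0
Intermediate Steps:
O = -6 (O = 2 - (2 - 1)*(5 + 3) = 2 - 8 = -6)
l(z) = 0 (l(z) = (0*z)*(-6) = 0*(-6) = 0)
l(8 - 1*(-8))*(290 - 870) = 0*(290 - 870) = 0*(-580) = 0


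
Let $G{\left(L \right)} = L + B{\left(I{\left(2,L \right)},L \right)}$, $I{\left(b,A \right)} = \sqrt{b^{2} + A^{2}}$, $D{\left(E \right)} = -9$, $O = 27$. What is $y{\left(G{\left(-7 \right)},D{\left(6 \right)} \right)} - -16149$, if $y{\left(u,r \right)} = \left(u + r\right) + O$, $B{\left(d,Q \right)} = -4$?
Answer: $16156$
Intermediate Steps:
$I{\left(b,A \right)} = \sqrt{A^{2} + b^{2}}$
$G{\left(L \right)} = -4 + L$ ($G{\left(L \right)} = L - 4 = -4 + L$)
$y{\left(u,r \right)} = 27 + r + u$ ($y{\left(u,r \right)} = \left(u + r\right) + 27 = \left(r + u\right) + 27 = 27 + r + u$)
$y{\left(G{\left(-7 \right)},D{\left(6 \right)} \right)} - -16149 = \left(27 - 9 - 11\right) - -16149 = \left(27 - 9 - 11\right) + 16149 = 7 + 16149 = 16156$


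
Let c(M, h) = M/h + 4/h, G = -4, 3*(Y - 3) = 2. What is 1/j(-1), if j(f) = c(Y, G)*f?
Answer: 12/23 ≈ 0.52174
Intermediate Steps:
Y = 11/3 (Y = 3 + (⅓)*2 = 3 + ⅔ = 11/3 ≈ 3.6667)
c(M, h) = 4/h + M/h
j(f) = -23*f/12 (j(f) = ((4 + 11/3)/(-4))*f = (-¼*23/3)*f = -23*f/12)
1/j(-1) = 1/(-23/12*(-1)) = 1/(23/12) = 12/23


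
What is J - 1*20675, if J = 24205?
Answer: 3530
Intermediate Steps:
J - 1*20675 = 24205 - 1*20675 = 24205 - 20675 = 3530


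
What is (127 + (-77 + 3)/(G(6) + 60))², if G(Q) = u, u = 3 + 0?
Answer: 62837329/3969 ≈ 15832.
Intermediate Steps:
u = 3
G(Q) = 3
(127 + (-77 + 3)/(G(6) + 60))² = (127 + (-77 + 3)/(3 + 60))² = (127 - 74/63)² = (7927/63)² = 62837329/3969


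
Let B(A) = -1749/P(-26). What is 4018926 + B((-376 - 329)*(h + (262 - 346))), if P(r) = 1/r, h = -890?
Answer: 4064400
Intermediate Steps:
B(A) = 45474 (B(A) = -1749/(1/(-26)) = -1749/(-1/26) = -1749*(-26) = 45474)
4018926 + B((-376 - 329)*(h + (262 - 346))) = 4018926 + 45474 = 4064400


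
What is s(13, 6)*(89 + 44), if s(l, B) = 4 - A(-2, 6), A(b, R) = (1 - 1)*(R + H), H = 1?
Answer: 532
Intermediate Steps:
A(b, R) = 0 (A(b, R) = (1 - 1)*(R + 1) = 0*(1 + R) = 0)
s(l, B) = 4 (s(l, B) = 4 - 1*0 = 4 + 0 = 4)
s(13, 6)*(89 + 44) = 4*(89 + 44) = 4*133 = 532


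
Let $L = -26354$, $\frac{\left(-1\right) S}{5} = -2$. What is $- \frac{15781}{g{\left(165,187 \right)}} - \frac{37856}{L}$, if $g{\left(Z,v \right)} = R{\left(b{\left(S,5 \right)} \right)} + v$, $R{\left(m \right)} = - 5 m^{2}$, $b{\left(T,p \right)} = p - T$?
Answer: $- \frac{206772701}{816974} \approx -253.1$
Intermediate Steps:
$S = 10$ ($S = \left(-5\right) \left(-2\right) = 10$)
$g{\left(Z,v \right)} = -125 + v$ ($g{\left(Z,v \right)} = - 5 \left(5 - 10\right)^{2} + v = - 5 \left(-5\right)^{2} + v = \left(-5\right) 25 + v = -125 + v$)
$- \frac{15781}{g{\left(165,187 \right)}} - \frac{37856}{L} = - \frac{15781}{-125 + 187} - \frac{37856}{-26354} = - \frac{15781}{62} - - \frac{18928}{13177} = \left(-15781\right) \frac{1}{62} + \frac{18928}{13177} = - \frac{15781}{62} + \frac{18928}{13177} = - \frac{206772701}{816974}$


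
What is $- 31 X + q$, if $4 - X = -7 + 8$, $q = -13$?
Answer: $-106$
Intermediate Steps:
$X = 3$ ($X = 4 - \left(-7 + 8\right) = 4 - 1 = 3$)
$- 31 X + q = \left(-31\right) 3 - 13 = -93 - 13 = -106$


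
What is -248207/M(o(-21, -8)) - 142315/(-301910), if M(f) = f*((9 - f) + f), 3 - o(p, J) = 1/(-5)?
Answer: -37466038349/4347504 ≈ -8617.8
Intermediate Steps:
o(p, J) = 16/5 (o(p, J) = 3 - 1/(-5) = 3 - 1*(-1/5) = 3 + 1/5 = 16/5)
M(f) = 9*f (M(f) = f*9 = 9*f)
-248207/M(o(-21, -8)) - 142315/(-301910) = -248207/(9*(16/5)) - 142315/(-301910) = -248207/144/5 - 142315*(-1/301910) = -248207*5/144 + 28463/60382 = -1241035/144 + 28463/60382 = -37466038349/4347504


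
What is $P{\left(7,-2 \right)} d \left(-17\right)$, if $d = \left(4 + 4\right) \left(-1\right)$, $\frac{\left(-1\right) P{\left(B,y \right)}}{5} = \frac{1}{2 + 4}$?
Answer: $- \frac{340}{3} \approx -113.33$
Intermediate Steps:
$P{\left(B,y \right)} = - \frac{5}{6}$ ($P{\left(B,y \right)} = - \frac{5}{2 + 4} = - \frac{5}{6}$)
$d = -8$ ($d = 8 \left(-1\right) = -8$)
$P{\left(7,-2 \right)} d \left(-17\right) = \left(- \frac{5}{6}\right) \left(-8\right) \left(-17\right) = \frac{20}{3} \left(-17\right) = - \frac{340}{3}$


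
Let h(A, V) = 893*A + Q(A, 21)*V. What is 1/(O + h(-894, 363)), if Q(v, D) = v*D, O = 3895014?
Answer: -1/3718290 ≈ -2.6894e-7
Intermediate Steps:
Q(v, D) = D*v
h(A, V) = 893*A + 21*A*V (h(A, V) = 893*A + (21*A)*V = 893*A + 21*A*V)
1/(O + h(-894, 363)) = 1/(3895014 - 894*(893 + 21*363)) = 1/(3895014 - 894*(893 + 7623)) = 1/(3895014 - 894*8516) = 1/(3895014 - 7613304) = 1/(-3718290) = -1/3718290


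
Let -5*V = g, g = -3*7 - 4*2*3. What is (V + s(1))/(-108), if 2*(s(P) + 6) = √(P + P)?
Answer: -1/36 - √2/216 ≈ -0.034325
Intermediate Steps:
s(P) = -6 + √2*√P/2 (s(P) = -6 + √(P + P)/2 = -6 + √(2*P)/2 = -6 + (√2*√P)/2 = -6 + √2*√P/2)
g = -45 (g = -21 - 8*3 = -21 - 24 = -45)
V = 9 (V = -⅕*(-45) = 9)
(V + s(1))/(-108) = (9 + (-6 + √2*√1/2))/(-108) = -(9 + (-6 + (½)*√2*1))/108 = -(9 + (-6 + √2/2))/108 = -(3 + √2/2)/108 = -1/36 - √2/216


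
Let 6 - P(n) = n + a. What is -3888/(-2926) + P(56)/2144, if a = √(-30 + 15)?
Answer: 2047393/1568336 - I*√15/2144 ≈ 1.3055 - 0.0018064*I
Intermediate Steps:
a = I*√15 (a = √(-15) = I*√15 ≈ 3.873*I)
P(n) = 6 - n - I*√15 (P(n) = 6 - (n + I*√15) = 6 + (-n - I*√15) = 6 - n - I*√15)
-3888/(-2926) + P(56)/2144 = -3888/(-2926) + (6 - 1*56 - I*√15)/2144 = -3888*(-1/2926) + (6 - 56 - I*√15)*(1/2144) = 1944/1463 + (-50 - I*√15)*(1/2144) = 1944/1463 + (-25/1072 - I*√15/2144) = 2047393/1568336 - I*√15/2144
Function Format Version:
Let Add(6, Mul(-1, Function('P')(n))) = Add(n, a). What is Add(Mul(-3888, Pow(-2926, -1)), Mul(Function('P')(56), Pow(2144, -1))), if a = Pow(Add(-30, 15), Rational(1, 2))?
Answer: Add(Rational(2047393, 1568336), Mul(Rational(-1, 2144), I, Pow(15, Rational(1, 2)))) ≈ Add(1.3055, Mul(-0.0018064, I))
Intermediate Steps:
a = Mul(I, Pow(15, Rational(1, 2))) (a = Pow(-15, Rational(1, 2)) = Mul(I, Pow(15, Rational(1, 2))) ≈ Mul(3.8730, I))
Function('P')(n) = Add(6, Mul(-1, n), Mul(-1, I, Pow(15, Rational(1, 2)))) (Function('P')(n) = Add(6, Mul(-1, Add(n, Mul(I, Pow(15, Rational(1, 2)))))) = Add(6, Add(Mul(-1, n), Mul(-1, I, Pow(15, Rational(1, 2))))) = Add(6, Mul(-1, n), Mul(-1, I, Pow(15, Rational(1, 2)))))
Add(Mul(-3888, Pow(-2926, -1)), Mul(Function('P')(56), Pow(2144, -1))) = Add(Mul(-3888, Pow(-2926, -1)), Mul(Add(6, Mul(-1, 56), Mul(-1, I, Pow(15, Rational(1, 2)))), Pow(2144, -1))) = Add(Mul(-3888, Rational(-1, 2926)), Mul(Add(6, -56, Mul(-1, I, Pow(15, Rational(1, 2)))), Rational(1, 2144))) = Add(Rational(1944, 1463), Mul(Add(-50, Mul(-1, I, Pow(15, Rational(1, 2)))), Rational(1, 2144))) = Add(Rational(1944, 1463), Add(Rational(-25, 1072), Mul(Rational(-1, 2144), I, Pow(15, Rational(1, 2))))) = Add(Rational(2047393, 1568336), Mul(Rational(-1, 2144), I, Pow(15, Rational(1, 2))))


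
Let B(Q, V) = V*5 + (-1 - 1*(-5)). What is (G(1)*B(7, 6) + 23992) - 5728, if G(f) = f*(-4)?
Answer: 18128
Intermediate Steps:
G(f) = -4*f
B(Q, V) = 4 + 5*V (B(Q, V) = 5*V + (-1 + 5) = 5*V + 4 = 4 + 5*V)
(G(1)*B(7, 6) + 23992) - 5728 = ((-4*1)*(4 + 5*6) + 23992) - 5728 = (-4*(4 + 30) + 23992) - 5728 = (-4*34 + 23992) - 5728 = (-136 + 23992) - 5728 = 23856 - 5728 = 18128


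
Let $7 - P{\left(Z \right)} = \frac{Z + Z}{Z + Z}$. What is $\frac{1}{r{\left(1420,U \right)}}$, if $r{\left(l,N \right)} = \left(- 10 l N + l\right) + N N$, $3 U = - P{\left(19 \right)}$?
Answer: $\frac{1}{29824} \approx 3.353 \cdot 10^{-5}$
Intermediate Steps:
$P{\left(Z \right)} = 6$ ($P{\left(Z \right)} = 7 - \frac{Z + Z}{Z + Z} = 7 - \frac{2 Z}{2 Z} = 7 - 2 Z \frac{1}{2 Z} = 7 - 1 = 6$)
$U = -2$ ($U = \frac{\left(-1\right) 6}{3} = \frac{1}{3} \left(-6\right) = -2$)
$r{\left(l,N \right)} = l + N^{2} - 10 N l$ ($r{\left(l,N \right)} = \left(- 10 N l + l\right) + N^{2} = \left(l - 10 N l\right) + N^{2} = l + N^{2} - 10 N l$)
$\frac{1}{r{\left(1420,U \right)}} = \frac{1}{1420 + \left(-2\right)^{2} - \left(-20\right) 1420} = \frac{1}{1420 + 4 + 28400} = \frac{1}{29824}$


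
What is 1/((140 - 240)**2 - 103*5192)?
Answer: -1/524776 ≈ -1.9056e-6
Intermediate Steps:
1/((140 - 240)**2 - 103*5192) = 1/((-100)**2 - 534776) = 1/(10000 - 534776) = 1/(-524776) = -1/524776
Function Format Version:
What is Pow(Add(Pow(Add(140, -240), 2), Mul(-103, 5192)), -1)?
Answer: Rational(-1, 524776) ≈ -1.9056e-6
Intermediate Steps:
Pow(Add(Pow(Add(140, -240), 2), Mul(-103, 5192)), -1) = Pow(Add(Pow(-100, 2), -534776), -1) = Pow(Add(10000, -534776), -1) = Pow(-524776, -1) = Rational(-1, 524776)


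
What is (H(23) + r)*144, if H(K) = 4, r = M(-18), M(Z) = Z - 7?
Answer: -3024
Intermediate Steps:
M(Z) = -7 + Z
r = -25 (r = -7 - 18 = -25)
(H(23) + r)*144 = (4 - 25)*144 = -21*144 = -3024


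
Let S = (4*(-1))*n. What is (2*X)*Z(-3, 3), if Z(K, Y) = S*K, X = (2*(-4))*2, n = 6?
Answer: -2304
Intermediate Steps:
X = -16 (X = -8*2 = -16)
S = -24 (S = (4*(-1))*6 = -4*6 = -24)
Z(K, Y) = -24*K
(2*X)*Z(-3, 3) = (2*(-16))*(-24*(-3)) = -32*72 = -2304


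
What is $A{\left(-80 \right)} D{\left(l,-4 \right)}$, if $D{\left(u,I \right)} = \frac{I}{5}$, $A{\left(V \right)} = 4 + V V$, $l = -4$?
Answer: $- \frac{25616}{5} \approx -5123.2$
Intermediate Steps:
$A{\left(V \right)} = 4 + V^{2}$
$D{\left(u,I \right)} = \frac{I}{5}$ ($D{\left(u,I \right)} = I \frac{1}{5} = \frac{I}{5}$)
$A{\left(-80 \right)} D{\left(l,-4 \right)} = \left(4 + \left(-80\right)^{2}\right) \frac{1}{5} \left(-4\right) = \left(4 + 6400\right) \left(- \frac{4}{5}\right) = 6404 \left(- \frac{4}{5}\right) = - \frac{25616}{5}$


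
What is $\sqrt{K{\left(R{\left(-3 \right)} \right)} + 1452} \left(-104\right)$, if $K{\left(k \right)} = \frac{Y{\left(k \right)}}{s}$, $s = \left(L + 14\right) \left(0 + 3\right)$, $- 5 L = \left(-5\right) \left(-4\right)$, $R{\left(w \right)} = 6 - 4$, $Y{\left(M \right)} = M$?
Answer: $- \frac{104 \sqrt{326715}}{15} \approx -3963.0$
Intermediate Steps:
$R{\left(w \right)} = 2$ ($R{\left(w \right)} = 6 - 4 = 2$)
$L = -4$ ($L = - \frac{\left(-5\right) \left(-4\right)}{5} = \left(- \frac{1}{5}\right) 20 = -4$)
$s = 30$ ($s = \left(-4 + 14\right) \left(0 + 3\right) = 10 \cdot 3 = 30$)
$K{\left(k \right)} = \frac{k}{30}$
$\sqrt{K{\left(R{\left(-3 \right)} \right)} + 1452} \left(-104\right) = \sqrt{\frac{1}{30} \cdot 2 + 1452} \left(-104\right) = \sqrt{\frac{1}{15} + 1452} \left(-104\right) = \sqrt{\frac{21781}{15}} \left(-104\right) = \frac{\sqrt{326715}}{15} \left(-104\right) = - \frac{104 \sqrt{326715}}{15}$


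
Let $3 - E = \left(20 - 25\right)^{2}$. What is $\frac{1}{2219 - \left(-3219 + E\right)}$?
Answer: $\frac{1}{5460} \approx 0.00018315$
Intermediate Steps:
$E = -22$ ($E = 3 - \left(20 - 25\right)^{2} = 3 - \left(-5\right)^{2} = 3 - 25 = -22$)
$\frac{1}{2219 - \left(-3219 + E\right)} = \frac{1}{2219 + \left(3219 - -22\right)} = \frac{1}{2219 + \left(3219 + 22\right)} = \frac{1}{2219 + 3241} = \frac{1}{5460}$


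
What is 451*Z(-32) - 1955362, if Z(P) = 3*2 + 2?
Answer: -1951754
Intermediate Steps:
Z(P) = 8 (Z(P) = 6 + 2 = 8)
451*Z(-32) - 1955362 = 451*8 - 1955362 = 3608 - 1955362 = -1951754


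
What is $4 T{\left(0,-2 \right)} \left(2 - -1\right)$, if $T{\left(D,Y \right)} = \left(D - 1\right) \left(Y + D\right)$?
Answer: $24$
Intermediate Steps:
$T{\left(D,Y \right)} = \left(-1 + D\right) \left(D + Y\right)$
$4 T{\left(0,-2 \right)} \left(2 - -1\right) = 4 \left(0^{2} - 0 - -2 + 0 \left(-2\right)\right) \left(2 - -1\right) = 4 \left(0 + 0 + 2 + 0\right) \left(2 + 1\right) = 4 \cdot 2 \cdot 3 = 8 \cdot 3 = 24$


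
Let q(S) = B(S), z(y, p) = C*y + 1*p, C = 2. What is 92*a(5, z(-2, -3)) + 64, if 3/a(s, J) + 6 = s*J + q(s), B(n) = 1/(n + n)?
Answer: 23416/409 ≈ 57.252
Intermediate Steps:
B(n) = 1/(2*n)
z(y, p) = p + 2*y (z(y, p) = 2*y + 1*p = 2*y + p = p + 2*y)
q(S) = 1/(2*S)
a(s, J) = 3/(-6 + 1/(2*s) + J*s) (a(s, J) = 3/(-6 + (s*J + 1/(2*s))) = 3/(-6 + (J*s + 1/(2*s))) = 3/(-6 + (1/(2*s) + J*s)) = 3/(-6 + 1/(2*s) + J*s))
92*a(5, z(-2, -3)) + 64 = 92*(6*5/(1 + 2*5*(-6 + (-3 + 2*(-2))*5))) + 64 = 92*(6*5/(1 + 2*5*(-6 + (-3 - 4)*5))) + 64 = 92*(6*5/(1 + 2*5*(-6 - 7*5))) + 64 = 92*(6*5/(1 + 2*5*(-6 - 35))) + 64 = 92*(6*5/(1 + 2*5*(-41))) + 64 = 92*(6*5/(1 - 410)) + 64 = 92*(6*5/(-409)) + 64 = 92*(6*5*(-1/409)) + 64 = 92*(-30/409) + 64 = -2760/409 + 64 = 23416/409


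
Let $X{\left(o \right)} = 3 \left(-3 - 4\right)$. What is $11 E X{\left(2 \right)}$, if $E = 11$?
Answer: $-2541$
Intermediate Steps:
$X{\left(o \right)} = -21$ ($X{\left(o \right)} = 3 \left(-7\right) = -21$)
$11 E X{\left(2 \right)} = 11 \cdot 11 \left(-21\right) = 121 \left(-21\right) = -2541$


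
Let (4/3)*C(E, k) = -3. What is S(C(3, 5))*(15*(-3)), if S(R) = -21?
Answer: 945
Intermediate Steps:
C(E, k) = -9/4 (C(E, k) = (¾)*(-3) = -9/4)
S(C(3, 5))*(15*(-3)) = -315*(-3) = -21*(-45) = 945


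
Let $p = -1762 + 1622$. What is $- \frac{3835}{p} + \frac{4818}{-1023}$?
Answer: $\frac{19689}{868} \approx 22.683$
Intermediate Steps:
$p = -140$
$- \frac{3835}{p} + \frac{4818}{-1023} = - \frac{3835}{-140} + \frac{4818}{-1023} = \left(-3835\right) \left(- \frac{1}{140}\right) + 4818 \left(- \frac{1}{1023}\right) = \frac{767}{28} - \frac{146}{31} = \frac{19689}{868}$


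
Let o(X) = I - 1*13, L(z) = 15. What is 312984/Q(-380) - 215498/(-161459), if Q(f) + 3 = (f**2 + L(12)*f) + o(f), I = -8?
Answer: 20104621076/5597622071 ≈ 3.5916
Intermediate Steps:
o(X) = -21 (o(X) = -8 - 1*13 = -8 - 13 = -21)
Q(f) = -24 + f**2 + 15*f (Q(f) = -3 + ((f**2 + 15*f) - 21) = -3 + (-21 + f**2 + 15*f) = -24 + f**2 + 15*f)
312984/Q(-380) - 215498/(-161459) = 312984/(-24 + (-380)**2 + 15*(-380)) - 215498/(-161459) = 312984/(-24 + 144400 - 5700) - 215498*(-1/161459) = 312984/138676 + 215498/161459 = 312984*(1/138676) + 215498/161459 = 78246/34669 + 215498/161459 = 20104621076/5597622071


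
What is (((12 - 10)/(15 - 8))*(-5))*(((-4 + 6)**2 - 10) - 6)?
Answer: 120/7 ≈ 17.143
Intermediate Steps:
(((12 - 10)/(15 - 8))*(-5))*(((-4 + 6)**2 - 10) - 6) = ((2/7)*(-5))*((2**2 - 10) - 6) = ((2*(1/7))*(-5))*((4 - 10) - 6) = ((2/7)*(-5))*(-6 - 6) = -10/7*(-12) = 120/7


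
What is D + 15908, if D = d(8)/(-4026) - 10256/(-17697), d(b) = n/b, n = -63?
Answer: 3022550812789/189994992 ≈ 15909.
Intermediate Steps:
d(b) = -63/b
D = 110480053/189994992 (D = -63/8/(-4026) - 10256/(-17697) = -63*1/8*(-1/4026) - 10256*(-1/17697) = -63/8*(-1/4026) + 10256/17697 = 21/10736 + 10256/17697 = 110480053/189994992 ≈ 0.58149)
D + 15908 = 110480053/189994992 + 15908 = 3022550812789/189994992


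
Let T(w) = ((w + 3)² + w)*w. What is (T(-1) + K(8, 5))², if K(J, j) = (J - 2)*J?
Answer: 2025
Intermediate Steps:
K(J, j) = J*(-2 + J) (K(J, j) = (-2 + J)*J = J*(-2 + J))
T(w) = w*(w + (3 + w)²) (T(w) = ((3 + w)² + w)*w = (w + (3 + w)²)*w = w*(w + (3 + w)²))
(T(-1) + K(8, 5))² = (-(-1 + (3 - 1)²) + 8*(-2 + 8))² = (-(-1 + 2²) + 8*6)² = (-(-1 + 4) + 48)² = (-1*3 + 48)² = (-3 + 48)² = 45² = 2025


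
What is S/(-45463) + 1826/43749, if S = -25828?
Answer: 110269510/180814617 ≈ 0.60985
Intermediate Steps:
S/(-45463) + 1826/43749 = -25828/(-45463) + 1826/43749 = -25828*(-1/45463) + 1826*(1/43749) = 2348/4133 + 1826/43749 = 110269510/180814617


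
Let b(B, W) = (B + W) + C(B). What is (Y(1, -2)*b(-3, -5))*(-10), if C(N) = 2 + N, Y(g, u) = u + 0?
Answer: -180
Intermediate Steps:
Y(g, u) = u
b(B, W) = 2 + W + 2*B (b(B, W) = (B + W) + (2 + B) = 2 + W + 2*B)
(Y(1, -2)*b(-3, -5))*(-10) = -2*(2 - 5 + 2*(-3))*(-10) = -2*(2 - 5 - 6)*(-10) = -2*(-9)*(-10) = 18*(-10) = -180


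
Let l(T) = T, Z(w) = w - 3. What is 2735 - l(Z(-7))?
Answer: 2745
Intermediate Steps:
Z(w) = -3 + w
2735 - l(Z(-7)) = 2735 - (-3 - 7) = 2735 - 1*(-10) = 2735 + 10 = 2745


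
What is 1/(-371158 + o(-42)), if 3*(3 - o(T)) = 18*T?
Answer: -1/370903 ≈ -2.6961e-6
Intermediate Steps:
o(T) = 3 - 6*T
1/(-371158 + o(-42)) = 1/(-371158 + (3 - 6*(-42))) = 1/(-371158 + (3 + 252)) = 1/(-371158 + 255) = 1/(-370903) = -1/370903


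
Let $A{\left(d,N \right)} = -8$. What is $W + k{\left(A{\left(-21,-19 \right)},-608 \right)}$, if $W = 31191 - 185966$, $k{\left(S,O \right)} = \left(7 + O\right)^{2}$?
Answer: $206426$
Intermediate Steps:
$W = -154775$
$W + k{\left(A{\left(-21,-19 \right)},-608 \right)} = -154775 + \left(7 - 608\right)^{2} = -154775 + \left(-601\right)^{2} = -154775 + 361201 = 206426$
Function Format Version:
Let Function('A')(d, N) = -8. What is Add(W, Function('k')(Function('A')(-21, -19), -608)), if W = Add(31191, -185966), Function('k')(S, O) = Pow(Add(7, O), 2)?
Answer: 206426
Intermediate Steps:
W = -154775
Add(W, Function('k')(Function('A')(-21, -19), -608)) = Add(-154775, Pow(Add(7, -608), 2)) = Add(-154775, Pow(-601, 2)) = Add(-154775, 361201) = 206426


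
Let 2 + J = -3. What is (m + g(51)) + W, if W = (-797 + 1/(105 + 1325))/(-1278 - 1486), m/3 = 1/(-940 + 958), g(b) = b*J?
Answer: -3018282413/11857560 ≈ -254.54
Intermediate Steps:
J = -5 (J = -2 - 3 = -5)
g(b) = -5*b (g(b) = b*(-5) = -5*b)
m = ⅙ (m = 3/(-940 + 958) = 3/18 = 3*(1/18) = ⅙ ≈ 0.16667)
W = 1139709/3952520 (W = (-797 + 1/1430)/(-2764) = (-797 + 1/1430)*(-1/2764) = -1139709/1430*(-1/2764) = 1139709/3952520 ≈ 0.28835)
(m + g(51)) + W = (⅙ - 5*51) + 1139709/3952520 = (⅙ - 255) + 1139709/3952520 = -1529/6 + 1139709/3952520 = -3018282413/11857560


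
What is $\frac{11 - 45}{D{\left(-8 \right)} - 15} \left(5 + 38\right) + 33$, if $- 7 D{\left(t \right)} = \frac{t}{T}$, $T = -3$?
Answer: $\frac{2433}{19} \approx 128.05$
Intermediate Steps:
$D{\left(t \right)} = \frac{t}{21}$ ($D{\left(t \right)} = - \frac{t \frac{1}{-3}}{7} = - \frac{t \left(- \frac{1}{3}\right)}{7} = - \frac{\left(- \frac{1}{3}\right) t}{7} = \frac{t}{21}$)
$\frac{11 - 45}{D{\left(-8 \right)} - 15} \left(5 + 38\right) + 33 = \frac{11 - 45}{\frac{1}{21} \left(-8\right) - 15} \left(5 + 38\right) + 33 = - \frac{34}{- \frac{8}{21} - 15} \cdot 43 + 33 = - \frac{34}{- \frac{323}{21}} \cdot 43 + 33 = \left(-34\right) \left(- \frac{21}{323}\right) 43 + 33 = \frac{42}{19} \cdot 43 + 33 = \frac{1806}{19} + 33 = \frac{2433}{19}$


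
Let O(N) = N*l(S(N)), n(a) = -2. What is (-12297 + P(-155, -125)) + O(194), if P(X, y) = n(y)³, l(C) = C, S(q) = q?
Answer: 25331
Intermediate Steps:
P(X, y) = -8 (P(X, y) = (-2)³ = -8)
O(N) = N² (O(N) = N*N = N²)
(-12297 + P(-155, -125)) + O(194) = (-12297 - 8) + 194² = -12305 + 37636 = 25331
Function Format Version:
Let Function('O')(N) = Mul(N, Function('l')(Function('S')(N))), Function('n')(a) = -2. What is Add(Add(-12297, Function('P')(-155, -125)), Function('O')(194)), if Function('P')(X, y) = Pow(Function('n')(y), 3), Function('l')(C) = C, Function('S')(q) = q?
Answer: 25331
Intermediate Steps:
Function('P')(X, y) = -8 (Function('P')(X, y) = Pow(-2, 3) = -8)
Function('O')(N) = Pow(N, 2) (Function('O')(N) = Mul(N, N) = Pow(N, 2))
Add(Add(-12297, Function('P')(-155, -125)), Function('O')(194)) = Add(Add(-12297, -8), Pow(194, 2)) = Add(-12305, 37636) = 25331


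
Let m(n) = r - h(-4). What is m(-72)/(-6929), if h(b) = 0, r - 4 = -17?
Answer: 1/533 ≈ 0.0018762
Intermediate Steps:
r = -13 (r = 4 - 17 = -13)
m(n) = -13 (m(n) = -13 - 1*0 = -13 + 0 = -13)
m(-72)/(-6929) = -13/(-6929) = -13*(-1/6929) = 1/533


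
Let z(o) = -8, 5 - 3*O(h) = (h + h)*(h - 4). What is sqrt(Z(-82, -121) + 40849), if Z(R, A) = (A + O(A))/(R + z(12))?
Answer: sqrt(82948785)/45 ≈ 202.39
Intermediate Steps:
O(h) = 5/3 - 2*h*(-4 + h)/3 (O(h) = 5/3 - (h + h)*(h - 4)/3 = 5/3 - 2*h*(-4 + h)/3)
Z(R, A) = (5/3 - 2*A**2/3 + 11*A/3)/(-8 + R) (Z(R, A) = (A + (5/3 - 2*A**2/3 + 8*A/3))/(R - 8) = (5/3 - 2*A**2/3 + 11*A/3)/(-8 + R))
sqrt(Z(-82, -121) + 40849) = sqrt((5 - 2*(-121)**2 + 11*(-121))/(3*(-8 - 82)) + 40849) = sqrt((1/3)*(5 - 2*14641 - 1331)/(-90) + 40849) = sqrt((1/3)*(-1/90)*(5 - 29282 - 1331) + 40849) = sqrt((1/3)*(-1/90)*(-30608) + 40849) = sqrt(15304/135 + 40849) = sqrt(5529919/135) = sqrt(82948785)/45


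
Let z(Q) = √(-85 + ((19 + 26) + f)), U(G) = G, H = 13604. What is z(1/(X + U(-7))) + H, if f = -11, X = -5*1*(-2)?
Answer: 13604 + I*√51 ≈ 13604.0 + 7.1414*I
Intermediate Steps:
X = 10 (X = -5*(-2) = 10)
z(Q) = I*√51 (z(Q) = √(-85 + ((19 + 26) - 11)) = √(-85 + (45 - 11)) = √(-85 + 34) = √(-51) = I*√51)
z(1/(X + U(-7))) + H = I*√51 + 13604 = 13604 + I*√51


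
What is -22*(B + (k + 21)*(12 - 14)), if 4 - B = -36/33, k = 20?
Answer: 1692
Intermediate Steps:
B = 56/11 (B = 4 - (-36)/33 = 4 - 1*(-12/11) = 4 + 12/11 = 56/11 ≈ 5.0909)
-22*(B + (k + 21)*(12 - 14)) = -22*(56/11 + (20 + 21)*(12 - 14)) = -22*(56/11 + 41*(-2)) = -22*(56/11 - 82) = -22*(-846/11) = 1692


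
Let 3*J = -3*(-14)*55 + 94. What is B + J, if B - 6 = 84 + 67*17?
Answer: 6091/3 ≈ 2030.3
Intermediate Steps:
B = 1229 (B = 6 + (84 + 67*17) = 6 + (84 + 1139) = 6 + 1223 = 1229)
J = 2404/3 (J = (-3*(-14)*55 + 94)/3 = (42*55 + 94)/3 = (2310 + 94)/3 = (1/3)*2404 = 2404/3 ≈ 801.33)
B + J = 1229 + 2404/3 = 6091/3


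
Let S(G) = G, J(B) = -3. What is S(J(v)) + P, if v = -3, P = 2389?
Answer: 2386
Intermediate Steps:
S(J(v)) + P = -3 + 2389 = 2386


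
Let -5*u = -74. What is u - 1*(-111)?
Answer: 629/5 ≈ 125.80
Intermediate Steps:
u = 74/5 (u = -⅕*(-74) = 74/5 ≈ 14.800)
u - 1*(-111) = 74/5 - 1*(-111) = 74/5 + 111 = 629/5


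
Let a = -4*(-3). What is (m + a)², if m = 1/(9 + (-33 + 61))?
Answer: 198025/1369 ≈ 144.65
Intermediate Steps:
m = 1/37 (m = 1/(9 + 28) = 1/37 ≈ 0.027027)
a = 12
(m + a)² = (1/37 + 12)² = (445/37)² = 198025/1369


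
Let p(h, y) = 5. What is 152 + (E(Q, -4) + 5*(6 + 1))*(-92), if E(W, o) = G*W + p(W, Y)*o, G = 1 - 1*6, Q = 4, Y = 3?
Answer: 612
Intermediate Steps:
G = -5 (G = 1 - 6 = -5)
E(W, o) = -5*W + 5*o
152 + (E(Q, -4) + 5*(6 + 1))*(-92) = 152 + ((-5*4 + 5*(-4)) + 5*(6 + 1))*(-92) = 152 + ((-20 - 20) + 5*7)*(-92) = 152 + (-40 + 35)*(-92) = 152 - 5*(-92) = 152 + 460 = 612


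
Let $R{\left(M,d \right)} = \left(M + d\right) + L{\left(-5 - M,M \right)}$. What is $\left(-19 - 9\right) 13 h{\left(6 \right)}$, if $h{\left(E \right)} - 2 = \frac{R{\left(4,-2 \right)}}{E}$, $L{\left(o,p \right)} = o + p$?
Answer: $-546$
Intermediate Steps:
$R{\left(M,d \right)} = -5 + M + d$ ($R{\left(M,d \right)} = \left(M + d\right) + \left(\left(-5 - M\right) + M\right) = \left(M + d\right) - 5 = -5 + M + d$)
$h{\left(E \right)} = 2 - \frac{3}{E}$ ($h{\left(E \right)} = 2 + \frac{-5 + 4 - 2}{E} = 2 - \frac{3}{E}$)
$\left(-19 - 9\right) 13 h{\left(6 \right)} = \left(-19 - 9\right) 13 \left(2 - \frac{3}{6}\right) = \left(-28\right) 13 \left(2 - \frac{1}{2}\right) = - 364 \left(2 - \frac{1}{2}\right) = \left(-364\right) \frac{3}{2} = -546$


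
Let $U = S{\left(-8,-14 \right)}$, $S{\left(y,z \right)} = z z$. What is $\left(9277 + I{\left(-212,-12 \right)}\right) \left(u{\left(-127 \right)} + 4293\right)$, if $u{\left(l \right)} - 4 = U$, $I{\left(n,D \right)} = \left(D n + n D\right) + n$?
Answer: $63589429$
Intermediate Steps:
$S{\left(y,z \right)} = z^{2}$
$I{\left(n,D \right)} = n + 2 D n$ ($I{\left(n,D \right)} = \left(D n + D n\right) + n = 2 D n + n = n + 2 D n$)
$U = 196$ ($U = \left(-14\right)^{2} = 196$)
$u{\left(l \right)} = 200$ ($u{\left(l \right)} = 4 + 196 = 200$)
$\left(9277 + I{\left(-212,-12 \right)}\right) \left(u{\left(-127 \right)} + 4293\right) = \left(9277 - 212 \left(1 + 2 \left(-12\right)\right)\right) \left(200 + 4293\right) = \left(9277 - 212 \left(1 - 24\right)\right) 4493 = \left(9277 - -4876\right) 4493 = \left(9277 + 4876\right) 4493 = 14153 \cdot 4493 = 63589429$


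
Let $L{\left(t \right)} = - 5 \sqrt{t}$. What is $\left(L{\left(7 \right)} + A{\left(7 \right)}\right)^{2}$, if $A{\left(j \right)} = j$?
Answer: $224 - 70 \sqrt{7} \approx 38.797$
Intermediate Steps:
$\left(L{\left(7 \right)} + A{\left(7 \right)}\right)^{2} = \left(- 5 \sqrt{7} + 7\right)^{2} = \left(7 - 5 \sqrt{7}\right)^{2}$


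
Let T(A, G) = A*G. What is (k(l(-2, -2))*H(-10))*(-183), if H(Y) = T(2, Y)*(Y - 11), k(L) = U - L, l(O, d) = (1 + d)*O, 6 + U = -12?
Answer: 1537200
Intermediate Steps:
U = -18 (U = -6 - 12 = -18)
l(O, d) = O*(1 + d)
k(L) = -18 - L
H(Y) = 2*Y*(-11 + Y) (H(Y) = (2*Y)*(Y - 11) = (2*Y)*(-11 + Y) = 2*Y*(-11 + Y))
(k(l(-2, -2))*H(-10))*(-183) = ((-18 - (-2)*(1 - 2))*(2*(-10)*(-11 - 10)))*(-183) = ((-18 - (-2)*(-1))*(2*(-10)*(-21)))*(-183) = ((-18 - 1*2)*420)*(-183) = ((-18 - 2)*420)*(-183) = -20*420*(-183) = -8400*(-183) = 1537200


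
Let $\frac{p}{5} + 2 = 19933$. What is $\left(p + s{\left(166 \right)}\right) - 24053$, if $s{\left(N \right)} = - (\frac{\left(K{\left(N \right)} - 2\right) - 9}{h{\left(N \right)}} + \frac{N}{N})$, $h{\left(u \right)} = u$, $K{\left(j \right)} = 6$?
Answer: $\frac{12549771}{166} \approx 75601.0$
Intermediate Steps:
$p = 99655$ ($p = -10 + 5 \cdot 19933 = -10 + 99665 = 99655$)
$s{\left(N \right)} = -1 + \frac{5}{N}$ ($s{\left(N \right)} = - (\frac{\left(6 - 2\right) - 9}{N} + \frac{N}{N}) = - (\frac{4 - 9}{N} + 1) = - (- \frac{5}{N} + 1) = - (1 - \frac{5}{N}) = -1 + \frac{5}{N}$)
$\left(p + s{\left(166 \right)}\right) - 24053 = \left(99655 + \frac{5 - 166}{166}\right) - 24053 = \left(99655 + \frac{1}{166} \left(-161\right)\right) - 24053 = \left(99655 - \frac{161}{166}\right) - 24053 = \frac{16542569}{166} - 24053 = \frac{12549771}{166}$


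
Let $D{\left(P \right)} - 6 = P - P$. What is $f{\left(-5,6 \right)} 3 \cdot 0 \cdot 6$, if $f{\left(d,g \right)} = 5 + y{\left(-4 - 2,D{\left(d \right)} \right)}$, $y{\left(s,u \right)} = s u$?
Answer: $0$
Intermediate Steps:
$D{\left(P \right)} = 6$ ($D{\left(P \right)} = 6 + \left(P - P\right) = 6 + 0 = 6$)
$f{\left(d,g \right)} = -31$ ($f{\left(d,g \right)} = 5 + \left(-4 - 2\right) 6 = 5 - 36 = -31$)
$f{\left(-5,6 \right)} 3 \cdot 0 \cdot 6 = - 31 \cdot 3 \cdot 0 \cdot 6 = - 31 \cdot 0 \cdot 6 = \left(-31\right) 0 = 0$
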